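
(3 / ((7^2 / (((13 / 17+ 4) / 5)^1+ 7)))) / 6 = 338 / 4165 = 0.08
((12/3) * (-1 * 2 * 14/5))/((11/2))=-224/55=-4.07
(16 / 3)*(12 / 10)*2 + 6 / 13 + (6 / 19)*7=19108 / 1235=15.47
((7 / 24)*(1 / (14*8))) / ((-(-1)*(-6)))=-1 / 2304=-0.00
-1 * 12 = -12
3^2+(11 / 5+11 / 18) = 1063 / 90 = 11.81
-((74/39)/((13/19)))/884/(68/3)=-703/5079464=-0.00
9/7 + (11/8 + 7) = 541/56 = 9.66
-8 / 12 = -2 / 3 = -0.67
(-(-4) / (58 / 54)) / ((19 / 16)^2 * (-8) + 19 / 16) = -3456 / 9367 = -0.37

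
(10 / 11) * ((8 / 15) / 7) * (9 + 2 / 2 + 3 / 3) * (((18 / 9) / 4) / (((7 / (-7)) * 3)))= -8 / 63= -0.13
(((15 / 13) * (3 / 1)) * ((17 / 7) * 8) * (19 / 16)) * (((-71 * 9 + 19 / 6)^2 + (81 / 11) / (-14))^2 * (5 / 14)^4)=1267684071640890567334375 / 5969355904512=212365302374.20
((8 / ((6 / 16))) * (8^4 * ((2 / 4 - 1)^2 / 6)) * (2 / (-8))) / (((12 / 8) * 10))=-8192 / 135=-60.68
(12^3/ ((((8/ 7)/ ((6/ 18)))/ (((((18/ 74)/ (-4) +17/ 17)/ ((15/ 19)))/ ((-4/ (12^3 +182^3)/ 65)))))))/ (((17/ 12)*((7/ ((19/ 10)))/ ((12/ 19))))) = -22360120477344/ 3145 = -7109736240.81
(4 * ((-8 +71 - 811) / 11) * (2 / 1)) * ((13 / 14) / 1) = -3536 / 7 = -505.14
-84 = -84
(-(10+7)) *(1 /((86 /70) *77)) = -85 /473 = -0.18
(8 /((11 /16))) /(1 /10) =1280 /11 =116.36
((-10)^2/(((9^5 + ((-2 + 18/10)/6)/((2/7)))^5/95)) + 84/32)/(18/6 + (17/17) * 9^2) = 3907623723737466734216474418729251/125043959159598935494296806999336032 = 0.03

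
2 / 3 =0.67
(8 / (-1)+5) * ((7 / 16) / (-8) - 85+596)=-196203 / 128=-1532.84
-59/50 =-1.18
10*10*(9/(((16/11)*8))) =2475/32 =77.34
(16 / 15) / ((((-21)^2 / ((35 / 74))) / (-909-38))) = -7576 / 6993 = -1.08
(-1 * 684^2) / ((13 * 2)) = -233928 / 13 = -17994.46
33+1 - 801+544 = -223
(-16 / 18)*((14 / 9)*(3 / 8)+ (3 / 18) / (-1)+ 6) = -154 / 27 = -5.70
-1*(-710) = 710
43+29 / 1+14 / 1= 86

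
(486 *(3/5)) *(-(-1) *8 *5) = 11664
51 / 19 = 2.68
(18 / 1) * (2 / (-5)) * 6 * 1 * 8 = -1728 / 5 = -345.60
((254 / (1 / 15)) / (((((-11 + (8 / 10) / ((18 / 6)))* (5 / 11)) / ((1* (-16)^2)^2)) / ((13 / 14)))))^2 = 2868563087502763622400 / 1270129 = 2258481687689017.12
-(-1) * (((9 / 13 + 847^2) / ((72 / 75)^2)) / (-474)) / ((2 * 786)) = -2914476875 / 2789759232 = -1.04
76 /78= 38 /39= 0.97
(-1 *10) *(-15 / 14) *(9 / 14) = 675 / 98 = 6.89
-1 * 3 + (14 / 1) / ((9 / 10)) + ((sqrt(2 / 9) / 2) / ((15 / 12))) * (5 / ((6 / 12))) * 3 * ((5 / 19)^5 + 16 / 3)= 113 / 9 + 158507836 * sqrt(2) / 7428297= 42.73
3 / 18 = 1 / 6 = 0.17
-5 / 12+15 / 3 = 55 / 12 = 4.58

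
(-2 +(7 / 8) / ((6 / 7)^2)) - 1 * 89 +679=169687 / 288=589.19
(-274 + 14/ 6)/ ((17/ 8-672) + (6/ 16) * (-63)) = 1630/ 4161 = 0.39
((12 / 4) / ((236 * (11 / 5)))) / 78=5 / 67496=0.00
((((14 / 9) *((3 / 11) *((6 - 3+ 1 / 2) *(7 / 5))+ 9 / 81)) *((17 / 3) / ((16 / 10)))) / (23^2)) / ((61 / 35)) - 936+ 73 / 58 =-18705094238915 / 20011168584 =-934.73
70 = 70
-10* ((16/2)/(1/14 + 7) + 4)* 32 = -162560/99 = -1642.02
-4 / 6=-2 / 3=-0.67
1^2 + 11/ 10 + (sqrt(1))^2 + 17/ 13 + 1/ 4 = 1211/ 260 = 4.66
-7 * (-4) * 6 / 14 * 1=12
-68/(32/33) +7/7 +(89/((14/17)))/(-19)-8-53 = -144505/1064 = -135.81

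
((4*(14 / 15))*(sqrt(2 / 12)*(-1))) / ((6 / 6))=-28*sqrt(6) / 45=-1.52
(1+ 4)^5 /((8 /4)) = 3125 /2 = 1562.50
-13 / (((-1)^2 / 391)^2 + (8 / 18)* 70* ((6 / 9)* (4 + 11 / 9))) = -482951079 / 4023828163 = -0.12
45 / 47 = 0.96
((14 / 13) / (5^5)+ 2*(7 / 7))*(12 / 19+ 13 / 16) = 2229681 / 771875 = 2.89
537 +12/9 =1615/3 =538.33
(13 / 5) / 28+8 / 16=83 / 140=0.59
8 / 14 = 4 / 7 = 0.57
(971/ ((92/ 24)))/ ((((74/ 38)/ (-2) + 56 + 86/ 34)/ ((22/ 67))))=82799112/ 57295921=1.45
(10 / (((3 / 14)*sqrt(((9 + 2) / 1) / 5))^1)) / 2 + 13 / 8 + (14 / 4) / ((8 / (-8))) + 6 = 33 / 8 + 70*sqrt(55) / 33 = 19.86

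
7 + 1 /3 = 22 /3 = 7.33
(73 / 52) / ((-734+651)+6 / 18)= -219 / 12896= -0.02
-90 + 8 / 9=-802 / 9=-89.11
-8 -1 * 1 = -9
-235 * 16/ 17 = -221.18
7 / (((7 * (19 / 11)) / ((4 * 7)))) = 308 / 19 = 16.21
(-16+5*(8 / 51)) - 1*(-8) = -368 / 51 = -7.22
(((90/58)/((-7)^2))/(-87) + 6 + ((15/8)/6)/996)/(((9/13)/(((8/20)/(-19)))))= -51222687737/280742081760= -0.18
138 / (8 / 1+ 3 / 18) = 828 / 49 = 16.90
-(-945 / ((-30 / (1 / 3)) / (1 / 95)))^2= -441 / 36100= -0.01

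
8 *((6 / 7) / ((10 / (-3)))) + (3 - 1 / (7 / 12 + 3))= 999 / 1505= 0.66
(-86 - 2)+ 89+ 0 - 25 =-24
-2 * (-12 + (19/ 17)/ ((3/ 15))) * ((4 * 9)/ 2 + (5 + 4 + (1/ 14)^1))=41311/ 119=347.15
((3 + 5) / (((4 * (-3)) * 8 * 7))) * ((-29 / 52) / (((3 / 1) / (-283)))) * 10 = -41035 / 6552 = -6.26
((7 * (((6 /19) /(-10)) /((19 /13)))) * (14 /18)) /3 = -637 /16245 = -0.04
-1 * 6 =-6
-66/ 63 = -22/ 21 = -1.05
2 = 2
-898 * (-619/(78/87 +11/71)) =1144519858/2165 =528646.59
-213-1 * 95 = -308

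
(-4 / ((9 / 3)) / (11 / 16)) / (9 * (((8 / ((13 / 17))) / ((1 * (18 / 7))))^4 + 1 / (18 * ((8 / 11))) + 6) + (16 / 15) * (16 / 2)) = -35534453760 / 46334642452549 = -0.00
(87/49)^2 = 7569/2401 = 3.15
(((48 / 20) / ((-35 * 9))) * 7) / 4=-1 / 75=-0.01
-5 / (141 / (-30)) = 50 / 47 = 1.06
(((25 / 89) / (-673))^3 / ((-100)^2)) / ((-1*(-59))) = -25 / 202855696049745712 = -0.00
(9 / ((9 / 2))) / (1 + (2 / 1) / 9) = 18 / 11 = 1.64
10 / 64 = 5 / 32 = 0.16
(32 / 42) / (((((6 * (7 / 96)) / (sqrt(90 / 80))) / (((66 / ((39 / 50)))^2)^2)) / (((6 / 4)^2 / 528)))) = 399300000000 * sqrt(2) / 1399489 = 403501.19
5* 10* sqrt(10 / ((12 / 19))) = 25* sqrt(570) / 3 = 198.96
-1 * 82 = -82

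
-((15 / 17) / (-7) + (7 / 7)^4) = -104 / 119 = -0.87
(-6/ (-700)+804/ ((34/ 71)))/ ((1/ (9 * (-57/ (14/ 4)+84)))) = 21308138883/ 20825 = 1023199.95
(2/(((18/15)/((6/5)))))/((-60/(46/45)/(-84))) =644/225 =2.86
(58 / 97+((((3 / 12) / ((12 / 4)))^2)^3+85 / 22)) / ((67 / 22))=14214777899 / 9702955008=1.46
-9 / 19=-0.47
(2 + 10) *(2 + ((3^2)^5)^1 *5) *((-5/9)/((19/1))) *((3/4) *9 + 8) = -87097865/57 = -1528032.72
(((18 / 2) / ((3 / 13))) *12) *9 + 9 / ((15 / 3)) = 21069 / 5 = 4213.80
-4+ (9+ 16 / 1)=21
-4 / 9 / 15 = -4 / 135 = -0.03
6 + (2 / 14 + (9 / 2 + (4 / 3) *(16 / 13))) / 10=36191 / 5460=6.63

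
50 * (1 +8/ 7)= 750/ 7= 107.14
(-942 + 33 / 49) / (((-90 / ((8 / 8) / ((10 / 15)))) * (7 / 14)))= 3075 / 98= 31.38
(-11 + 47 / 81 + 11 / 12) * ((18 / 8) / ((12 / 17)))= -52343 / 1728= -30.29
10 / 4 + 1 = 3.50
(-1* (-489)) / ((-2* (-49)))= 489 / 98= 4.99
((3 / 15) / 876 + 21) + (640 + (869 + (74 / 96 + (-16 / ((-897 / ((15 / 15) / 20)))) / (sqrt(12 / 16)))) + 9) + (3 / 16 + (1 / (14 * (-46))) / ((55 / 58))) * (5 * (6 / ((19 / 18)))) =8 * sqrt(3) / 13455 + 303618704547 / 196510160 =1545.05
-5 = -5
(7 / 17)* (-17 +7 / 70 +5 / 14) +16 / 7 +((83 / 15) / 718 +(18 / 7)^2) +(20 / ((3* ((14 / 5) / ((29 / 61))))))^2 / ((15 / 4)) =146350305961 / 60088709898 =2.44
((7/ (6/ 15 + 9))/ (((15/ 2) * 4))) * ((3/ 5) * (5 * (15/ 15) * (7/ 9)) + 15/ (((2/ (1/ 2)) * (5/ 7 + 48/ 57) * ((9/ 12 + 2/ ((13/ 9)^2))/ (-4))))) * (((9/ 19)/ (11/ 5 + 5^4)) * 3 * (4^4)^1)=-75310/ 1581503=-0.05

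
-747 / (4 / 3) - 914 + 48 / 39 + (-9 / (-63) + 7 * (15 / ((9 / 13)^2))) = -12322369 / 9828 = -1253.80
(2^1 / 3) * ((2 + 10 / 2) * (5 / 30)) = 7 / 9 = 0.78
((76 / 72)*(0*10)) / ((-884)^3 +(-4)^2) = 0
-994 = -994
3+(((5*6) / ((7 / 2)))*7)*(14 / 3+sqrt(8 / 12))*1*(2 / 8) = 5*sqrt(6)+73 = 85.25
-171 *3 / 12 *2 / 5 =-17.10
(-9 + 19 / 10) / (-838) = 71 / 8380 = 0.01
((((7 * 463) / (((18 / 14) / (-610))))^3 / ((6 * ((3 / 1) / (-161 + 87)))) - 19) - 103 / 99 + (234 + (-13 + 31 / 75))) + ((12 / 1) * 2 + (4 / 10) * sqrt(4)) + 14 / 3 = 14946943899462919723.45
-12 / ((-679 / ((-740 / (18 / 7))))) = -1480 / 291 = -5.09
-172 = -172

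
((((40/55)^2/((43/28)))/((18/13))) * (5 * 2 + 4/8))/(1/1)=2.61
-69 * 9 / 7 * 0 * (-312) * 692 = 0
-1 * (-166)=166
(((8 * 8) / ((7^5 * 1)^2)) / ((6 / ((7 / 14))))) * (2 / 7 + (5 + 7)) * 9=4128 / 1977326743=0.00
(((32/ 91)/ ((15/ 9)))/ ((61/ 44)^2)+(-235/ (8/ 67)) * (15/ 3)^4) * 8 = -16660717872527/ 1693055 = -9840624.12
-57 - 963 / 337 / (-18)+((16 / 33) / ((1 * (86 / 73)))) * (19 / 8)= -53428471 / 956406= -55.86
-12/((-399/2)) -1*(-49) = 6525/133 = 49.06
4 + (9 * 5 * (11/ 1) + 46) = 545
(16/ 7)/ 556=4/ 973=0.00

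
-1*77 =-77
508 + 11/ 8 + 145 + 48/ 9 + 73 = 17585/ 24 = 732.71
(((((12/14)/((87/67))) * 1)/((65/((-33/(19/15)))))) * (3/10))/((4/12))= -59697/250705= -0.24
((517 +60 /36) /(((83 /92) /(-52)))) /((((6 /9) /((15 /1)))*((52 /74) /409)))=-391503472.77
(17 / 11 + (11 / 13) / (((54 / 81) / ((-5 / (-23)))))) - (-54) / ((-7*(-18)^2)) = 124156 / 69069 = 1.80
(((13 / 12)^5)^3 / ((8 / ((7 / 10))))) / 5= 358301251098635299 / 6162808629834547200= 0.06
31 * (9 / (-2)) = -139.50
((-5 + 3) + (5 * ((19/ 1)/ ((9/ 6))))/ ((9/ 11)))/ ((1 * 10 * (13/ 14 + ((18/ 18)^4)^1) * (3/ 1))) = 14252/ 10935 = 1.30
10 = 10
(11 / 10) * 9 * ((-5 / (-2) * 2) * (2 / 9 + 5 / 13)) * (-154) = -60137 / 13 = -4625.92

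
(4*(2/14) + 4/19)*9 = 936/133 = 7.04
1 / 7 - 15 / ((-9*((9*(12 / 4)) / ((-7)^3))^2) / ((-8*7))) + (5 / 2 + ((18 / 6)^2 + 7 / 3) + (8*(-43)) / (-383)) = -176459075539 / 11726694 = -15047.64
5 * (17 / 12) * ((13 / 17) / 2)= 65 / 24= 2.71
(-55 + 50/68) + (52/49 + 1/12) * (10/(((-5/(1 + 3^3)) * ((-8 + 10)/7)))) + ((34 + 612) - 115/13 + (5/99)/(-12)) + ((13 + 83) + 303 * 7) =676205921/262548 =2575.55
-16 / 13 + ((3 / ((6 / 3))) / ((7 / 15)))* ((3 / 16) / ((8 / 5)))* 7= 4679 / 3328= 1.41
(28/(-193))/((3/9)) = -84/193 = -0.44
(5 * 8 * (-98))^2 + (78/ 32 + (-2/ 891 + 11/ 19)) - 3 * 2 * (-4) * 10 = 4162270393399/ 270864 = 15366643.01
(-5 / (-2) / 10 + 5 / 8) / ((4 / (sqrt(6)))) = 7 * sqrt(6) / 32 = 0.54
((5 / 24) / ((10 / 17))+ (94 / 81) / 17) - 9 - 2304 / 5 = -51706633 / 110160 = -469.38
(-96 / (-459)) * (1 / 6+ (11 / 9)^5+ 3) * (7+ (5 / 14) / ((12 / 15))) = 193509962 / 21080493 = 9.18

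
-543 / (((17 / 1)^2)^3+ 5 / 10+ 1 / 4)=-2172 / 96550279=-0.00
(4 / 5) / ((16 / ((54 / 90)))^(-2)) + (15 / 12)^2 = 570.45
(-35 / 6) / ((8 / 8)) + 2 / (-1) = -47 / 6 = -7.83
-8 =-8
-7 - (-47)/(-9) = -110/9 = -12.22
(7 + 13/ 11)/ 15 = 6/ 11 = 0.55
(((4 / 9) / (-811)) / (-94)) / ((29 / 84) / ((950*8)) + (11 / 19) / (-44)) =-425600 / 957232221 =-0.00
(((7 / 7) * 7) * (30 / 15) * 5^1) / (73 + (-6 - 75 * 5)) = -5 / 22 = -0.23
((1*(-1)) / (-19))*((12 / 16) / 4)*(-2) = -3 / 152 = -0.02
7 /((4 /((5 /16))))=35 /64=0.55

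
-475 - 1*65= -540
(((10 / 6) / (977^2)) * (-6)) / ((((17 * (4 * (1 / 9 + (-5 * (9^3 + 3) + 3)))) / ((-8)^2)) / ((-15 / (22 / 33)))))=-2025 / 33378924601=-0.00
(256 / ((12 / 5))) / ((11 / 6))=640 / 11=58.18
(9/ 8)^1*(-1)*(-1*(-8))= -9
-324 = -324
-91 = -91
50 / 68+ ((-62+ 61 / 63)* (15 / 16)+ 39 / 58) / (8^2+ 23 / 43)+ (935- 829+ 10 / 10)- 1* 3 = 103.86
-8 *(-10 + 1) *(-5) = -360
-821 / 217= -3.78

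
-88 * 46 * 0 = 0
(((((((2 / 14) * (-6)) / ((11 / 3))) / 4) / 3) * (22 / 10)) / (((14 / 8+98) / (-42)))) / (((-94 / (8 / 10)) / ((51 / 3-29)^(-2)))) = -1 / 937650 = -0.00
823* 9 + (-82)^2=14131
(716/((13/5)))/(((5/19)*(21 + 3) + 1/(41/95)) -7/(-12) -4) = 52.79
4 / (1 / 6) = 24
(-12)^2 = 144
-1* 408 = -408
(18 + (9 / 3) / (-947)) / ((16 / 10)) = 85215 / 7576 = 11.25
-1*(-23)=23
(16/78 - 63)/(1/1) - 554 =-616.79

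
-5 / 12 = -0.42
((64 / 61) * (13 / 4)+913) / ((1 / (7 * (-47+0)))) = -18391429 / 61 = -301498.84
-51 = -51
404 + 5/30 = 404.17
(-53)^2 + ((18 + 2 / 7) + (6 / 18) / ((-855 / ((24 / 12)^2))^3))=37109690962427 / 13125553875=2827.29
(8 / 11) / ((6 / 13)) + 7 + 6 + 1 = 514 / 33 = 15.58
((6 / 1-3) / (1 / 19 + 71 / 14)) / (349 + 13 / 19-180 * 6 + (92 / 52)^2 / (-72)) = -0.00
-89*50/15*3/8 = -445/4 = -111.25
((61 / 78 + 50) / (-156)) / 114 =-3961 / 1387152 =-0.00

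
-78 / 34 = -39 / 17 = -2.29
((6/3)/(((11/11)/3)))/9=2/3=0.67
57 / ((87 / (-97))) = -1843 / 29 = -63.55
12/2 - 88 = -82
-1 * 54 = -54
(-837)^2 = 700569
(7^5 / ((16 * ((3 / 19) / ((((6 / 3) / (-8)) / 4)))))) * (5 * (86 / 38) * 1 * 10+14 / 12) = -47535.94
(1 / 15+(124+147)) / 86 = 2033 / 645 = 3.15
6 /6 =1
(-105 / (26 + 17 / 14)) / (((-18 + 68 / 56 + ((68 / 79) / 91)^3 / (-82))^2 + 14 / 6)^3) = -2115951257388850961294164271376293489459094226758910066484926730495651970351423959424 / 12574692251049360721921488615524469186293566694972569759256825926839142758278030833671368525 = -0.00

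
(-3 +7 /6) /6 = -11 /36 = -0.31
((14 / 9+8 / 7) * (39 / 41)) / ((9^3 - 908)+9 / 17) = -18785 / 1306137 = -0.01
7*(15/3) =35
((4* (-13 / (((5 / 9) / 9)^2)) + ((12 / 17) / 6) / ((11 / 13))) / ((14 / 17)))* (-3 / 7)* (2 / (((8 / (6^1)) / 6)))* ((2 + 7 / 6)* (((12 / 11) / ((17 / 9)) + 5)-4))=321831603873 / 1007930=319299.56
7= 7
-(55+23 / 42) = -2333 / 42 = -55.55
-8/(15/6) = -16/5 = -3.20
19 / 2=9.50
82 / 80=41 / 40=1.02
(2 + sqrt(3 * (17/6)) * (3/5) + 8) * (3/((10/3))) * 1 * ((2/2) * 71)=1917 * sqrt(34)/100 + 639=750.78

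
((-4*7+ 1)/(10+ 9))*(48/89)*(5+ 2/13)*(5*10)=-4341600/21983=-197.50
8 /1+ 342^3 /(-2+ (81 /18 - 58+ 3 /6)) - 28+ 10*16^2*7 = -39017188 /55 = -709403.42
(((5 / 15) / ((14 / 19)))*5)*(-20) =-950 / 21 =-45.24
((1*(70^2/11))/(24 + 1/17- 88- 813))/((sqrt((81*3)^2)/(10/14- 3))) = 47600/9962271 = 0.00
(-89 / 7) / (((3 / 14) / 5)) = -890 / 3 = -296.67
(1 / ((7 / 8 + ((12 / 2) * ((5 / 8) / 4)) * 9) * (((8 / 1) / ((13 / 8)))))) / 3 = 13 / 1788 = 0.01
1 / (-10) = -1 / 10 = -0.10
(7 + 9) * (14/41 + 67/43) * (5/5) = 53584/1763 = 30.39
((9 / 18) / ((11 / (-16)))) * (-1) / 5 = 8 / 55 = 0.15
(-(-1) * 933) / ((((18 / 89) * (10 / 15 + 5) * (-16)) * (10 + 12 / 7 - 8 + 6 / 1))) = -193753 / 36992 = -5.24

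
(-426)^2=181476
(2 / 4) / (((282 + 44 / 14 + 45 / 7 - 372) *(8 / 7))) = -49 / 9008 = -0.01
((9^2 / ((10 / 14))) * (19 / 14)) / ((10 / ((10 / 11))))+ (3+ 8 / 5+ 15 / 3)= 519 / 22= 23.59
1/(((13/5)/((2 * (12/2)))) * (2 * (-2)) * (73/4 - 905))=60/46111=0.00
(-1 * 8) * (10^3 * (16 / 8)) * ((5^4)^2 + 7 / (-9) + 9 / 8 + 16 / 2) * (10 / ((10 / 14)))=-787516828000 / 9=-87501869777.78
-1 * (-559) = 559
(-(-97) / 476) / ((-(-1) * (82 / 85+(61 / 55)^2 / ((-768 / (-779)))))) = 56337600 / 611643781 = 0.09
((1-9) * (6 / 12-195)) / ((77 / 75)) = 116700 / 77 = 1515.58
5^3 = 125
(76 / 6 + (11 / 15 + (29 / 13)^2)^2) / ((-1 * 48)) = -145447763 / 154229400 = -0.94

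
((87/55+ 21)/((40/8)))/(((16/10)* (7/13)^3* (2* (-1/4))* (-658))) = 1364337/24826340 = 0.05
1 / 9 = 0.11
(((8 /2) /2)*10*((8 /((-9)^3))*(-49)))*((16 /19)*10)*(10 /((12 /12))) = 12544000 /13851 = 905.64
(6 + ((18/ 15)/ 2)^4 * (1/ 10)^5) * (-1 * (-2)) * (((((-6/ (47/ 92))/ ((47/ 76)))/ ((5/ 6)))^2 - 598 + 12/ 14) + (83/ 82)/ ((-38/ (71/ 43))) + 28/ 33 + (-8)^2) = -6121004485766788719102761/ 39331281041215625000000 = -155.63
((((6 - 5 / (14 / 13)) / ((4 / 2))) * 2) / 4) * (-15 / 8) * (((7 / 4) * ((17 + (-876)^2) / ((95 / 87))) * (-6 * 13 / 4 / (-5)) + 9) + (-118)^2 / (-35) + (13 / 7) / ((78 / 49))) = -382722438583 / 125440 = -3051039.85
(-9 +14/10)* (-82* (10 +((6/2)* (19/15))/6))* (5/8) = 248501/60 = 4141.68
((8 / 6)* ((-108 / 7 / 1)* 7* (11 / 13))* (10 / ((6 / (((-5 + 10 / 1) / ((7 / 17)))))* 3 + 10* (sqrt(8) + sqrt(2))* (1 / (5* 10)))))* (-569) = 5362711200 / 7709 -2170621200* sqrt(2) / 7709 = 297443.15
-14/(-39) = 14/39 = 0.36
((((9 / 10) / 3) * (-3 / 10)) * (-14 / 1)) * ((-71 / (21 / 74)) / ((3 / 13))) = -34151 / 25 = -1366.04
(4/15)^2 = 16/225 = 0.07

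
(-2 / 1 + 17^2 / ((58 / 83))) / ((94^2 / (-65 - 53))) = -1408389 / 256244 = -5.50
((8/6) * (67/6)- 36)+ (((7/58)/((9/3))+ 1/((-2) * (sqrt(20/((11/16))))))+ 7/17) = -183329/8874- sqrt(55)/80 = -20.75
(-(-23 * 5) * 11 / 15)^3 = 16194277 / 27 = 599788.04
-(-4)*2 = 8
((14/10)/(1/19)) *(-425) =-11305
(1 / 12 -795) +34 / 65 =-619627 / 780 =-794.39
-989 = -989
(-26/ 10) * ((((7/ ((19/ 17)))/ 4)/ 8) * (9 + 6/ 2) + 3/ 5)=-29133/ 3800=-7.67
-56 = -56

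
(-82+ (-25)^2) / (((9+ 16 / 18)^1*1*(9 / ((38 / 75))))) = 6878 / 2225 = 3.09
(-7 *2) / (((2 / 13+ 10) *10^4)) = -91 / 660000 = -0.00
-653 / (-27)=653 / 27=24.19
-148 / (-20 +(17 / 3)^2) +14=194 / 109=1.78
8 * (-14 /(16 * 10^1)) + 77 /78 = 56 /195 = 0.29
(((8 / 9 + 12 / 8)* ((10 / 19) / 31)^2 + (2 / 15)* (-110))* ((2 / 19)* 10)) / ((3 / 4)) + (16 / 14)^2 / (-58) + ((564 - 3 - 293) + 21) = 268.39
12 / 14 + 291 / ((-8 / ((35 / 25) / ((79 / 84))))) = -294699 / 5530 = -53.29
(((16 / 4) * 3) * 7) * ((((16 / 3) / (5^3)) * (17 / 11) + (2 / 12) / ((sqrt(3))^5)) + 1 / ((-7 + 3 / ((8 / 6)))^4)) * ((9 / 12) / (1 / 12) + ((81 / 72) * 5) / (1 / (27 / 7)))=191 * sqrt(3) / 12 + 31374596664 / 179191375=202.66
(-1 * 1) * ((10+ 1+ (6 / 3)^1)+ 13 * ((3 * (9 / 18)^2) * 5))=-247 / 4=-61.75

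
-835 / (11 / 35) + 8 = -29137 / 11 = -2648.82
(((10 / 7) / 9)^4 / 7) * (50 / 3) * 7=500000 / 47258883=0.01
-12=-12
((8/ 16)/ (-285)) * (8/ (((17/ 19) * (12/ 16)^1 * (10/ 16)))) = -128/ 3825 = -0.03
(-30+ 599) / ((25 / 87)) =49503 / 25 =1980.12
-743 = -743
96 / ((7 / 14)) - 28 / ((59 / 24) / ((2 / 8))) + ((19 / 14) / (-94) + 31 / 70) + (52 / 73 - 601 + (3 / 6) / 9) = -104740905053 / 255060540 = -410.65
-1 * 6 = -6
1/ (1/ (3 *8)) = 24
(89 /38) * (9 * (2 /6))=267 /38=7.03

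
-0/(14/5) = 0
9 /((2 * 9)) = 1 /2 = 0.50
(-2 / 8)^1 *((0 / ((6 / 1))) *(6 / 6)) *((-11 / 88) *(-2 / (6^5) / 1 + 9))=0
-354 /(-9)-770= -2192 /3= -730.67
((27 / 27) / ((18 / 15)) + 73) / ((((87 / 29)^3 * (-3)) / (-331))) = 146633 / 486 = 301.71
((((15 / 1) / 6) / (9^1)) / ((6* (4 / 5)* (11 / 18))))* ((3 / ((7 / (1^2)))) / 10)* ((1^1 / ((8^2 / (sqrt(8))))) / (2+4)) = 5* sqrt(2) / 236544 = 0.00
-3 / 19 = -0.16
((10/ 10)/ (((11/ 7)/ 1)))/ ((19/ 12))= 0.40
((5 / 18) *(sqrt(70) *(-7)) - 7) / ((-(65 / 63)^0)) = 7 + 35 *sqrt(70) / 18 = 23.27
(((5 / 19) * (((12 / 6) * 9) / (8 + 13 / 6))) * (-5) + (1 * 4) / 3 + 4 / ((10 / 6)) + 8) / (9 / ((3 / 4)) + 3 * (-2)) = 81742 / 52155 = 1.57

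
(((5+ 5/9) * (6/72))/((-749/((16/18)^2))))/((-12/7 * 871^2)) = 200/532586465307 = 0.00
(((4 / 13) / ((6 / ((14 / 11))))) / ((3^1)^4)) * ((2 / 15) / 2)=28 / 521235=0.00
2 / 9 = 0.22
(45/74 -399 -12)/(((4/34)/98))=-25297377/74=-341856.45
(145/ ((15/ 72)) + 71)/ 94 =8.16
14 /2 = 7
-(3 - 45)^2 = -1764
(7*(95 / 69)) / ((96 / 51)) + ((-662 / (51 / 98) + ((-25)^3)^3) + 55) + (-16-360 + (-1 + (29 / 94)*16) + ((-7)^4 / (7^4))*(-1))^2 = -3814697127660.34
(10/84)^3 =125/74088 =0.00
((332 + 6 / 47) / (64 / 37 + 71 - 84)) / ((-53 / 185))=106850450 / 1038747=102.86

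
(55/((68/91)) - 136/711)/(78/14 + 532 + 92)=24845149/213069636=0.12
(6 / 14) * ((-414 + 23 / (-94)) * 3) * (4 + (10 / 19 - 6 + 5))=-23480217 / 12502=-1878.12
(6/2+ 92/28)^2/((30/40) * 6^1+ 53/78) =37752/4949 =7.63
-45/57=-15/19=-0.79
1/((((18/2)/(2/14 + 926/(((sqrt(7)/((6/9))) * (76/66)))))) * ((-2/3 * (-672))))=0.05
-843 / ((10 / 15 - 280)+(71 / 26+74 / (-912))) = 1665768 / 546727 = 3.05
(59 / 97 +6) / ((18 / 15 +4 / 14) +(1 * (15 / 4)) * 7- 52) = -89740 / 329509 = -0.27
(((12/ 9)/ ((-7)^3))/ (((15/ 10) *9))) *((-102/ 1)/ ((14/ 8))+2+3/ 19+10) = 16360/ 1231713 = 0.01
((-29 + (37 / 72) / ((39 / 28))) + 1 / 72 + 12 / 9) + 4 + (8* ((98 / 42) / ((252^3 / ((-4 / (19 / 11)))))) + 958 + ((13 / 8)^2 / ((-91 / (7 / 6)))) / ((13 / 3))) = 3166853036995 / 3388065408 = 934.71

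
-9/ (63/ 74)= -74/ 7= -10.57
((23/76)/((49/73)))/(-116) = -1679/431984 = -0.00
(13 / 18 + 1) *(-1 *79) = -2449 / 18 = -136.06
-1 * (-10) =10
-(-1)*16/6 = 8/3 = 2.67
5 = 5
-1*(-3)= 3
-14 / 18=-7 / 9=-0.78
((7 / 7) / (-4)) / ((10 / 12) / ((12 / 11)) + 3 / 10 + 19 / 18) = -0.12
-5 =-5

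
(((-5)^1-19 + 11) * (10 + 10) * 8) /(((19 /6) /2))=-24960 /19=-1313.68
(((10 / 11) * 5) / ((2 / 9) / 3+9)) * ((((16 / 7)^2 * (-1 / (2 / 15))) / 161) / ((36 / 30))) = -432000 / 4252171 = -0.10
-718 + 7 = -711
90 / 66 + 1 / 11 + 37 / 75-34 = -26443 / 825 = -32.05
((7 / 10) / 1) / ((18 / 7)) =0.27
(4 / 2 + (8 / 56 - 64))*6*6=-15588 / 7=-2226.86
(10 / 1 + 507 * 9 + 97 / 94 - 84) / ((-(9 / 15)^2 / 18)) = -10551575 / 47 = -224501.60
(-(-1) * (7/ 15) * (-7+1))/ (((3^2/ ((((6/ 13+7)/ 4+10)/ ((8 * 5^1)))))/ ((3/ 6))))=-4319/ 93600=-0.05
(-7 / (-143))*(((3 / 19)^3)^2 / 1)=5103 / 6727560983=0.00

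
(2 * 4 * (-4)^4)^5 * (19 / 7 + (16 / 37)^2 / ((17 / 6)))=16318847292972520701952 / 162911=100170321789029106.09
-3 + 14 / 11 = -19 / 11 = -1.73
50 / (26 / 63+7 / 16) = 50400 / 857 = 58.81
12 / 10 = 6 / 5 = 1.20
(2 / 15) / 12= 1 / 90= 0.01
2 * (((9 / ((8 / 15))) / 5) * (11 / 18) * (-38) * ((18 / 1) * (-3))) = 16929 / 2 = 8464.50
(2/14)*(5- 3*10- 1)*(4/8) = -13/7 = -1.86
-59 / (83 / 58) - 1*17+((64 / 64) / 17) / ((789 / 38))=-64821875 / 1113279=-58.23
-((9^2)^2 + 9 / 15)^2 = -1076364864 / 25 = -43054594.56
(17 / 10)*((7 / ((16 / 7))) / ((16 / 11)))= 9163 / 2560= 3.58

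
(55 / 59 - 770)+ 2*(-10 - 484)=-103667 / 59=-1757.07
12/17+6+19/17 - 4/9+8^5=5014633/153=32775.38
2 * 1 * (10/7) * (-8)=-160/7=-22.86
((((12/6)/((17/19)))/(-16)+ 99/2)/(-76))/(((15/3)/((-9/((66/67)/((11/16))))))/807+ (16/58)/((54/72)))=-31577972139/17835470848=-1.77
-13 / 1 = -13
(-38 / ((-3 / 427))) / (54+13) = 16226 / 201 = 80.73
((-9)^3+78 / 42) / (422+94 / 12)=-30540 / 18053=-1.69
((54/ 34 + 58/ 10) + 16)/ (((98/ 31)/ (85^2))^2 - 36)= -293316540125/ 451483203224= -0.65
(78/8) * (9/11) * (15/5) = 23.93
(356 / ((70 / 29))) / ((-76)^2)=2581 / 101080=0.03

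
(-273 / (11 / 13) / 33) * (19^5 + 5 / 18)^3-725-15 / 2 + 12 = -148423796037620250841.14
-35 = -35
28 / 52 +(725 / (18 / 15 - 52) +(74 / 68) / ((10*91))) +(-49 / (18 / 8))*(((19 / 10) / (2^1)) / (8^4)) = -99492393907 / 7242633216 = -13.74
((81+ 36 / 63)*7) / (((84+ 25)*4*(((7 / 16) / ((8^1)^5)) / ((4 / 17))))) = 299368448 / 12971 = 23079.83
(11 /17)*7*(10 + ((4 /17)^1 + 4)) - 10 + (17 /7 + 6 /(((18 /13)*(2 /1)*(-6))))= 4118057 /72828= 56.54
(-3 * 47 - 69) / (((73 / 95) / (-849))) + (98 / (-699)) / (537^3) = 232021.23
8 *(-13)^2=1352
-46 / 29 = -1.59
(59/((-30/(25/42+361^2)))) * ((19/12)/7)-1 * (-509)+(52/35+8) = -6080924819/105840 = -57453.94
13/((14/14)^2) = 13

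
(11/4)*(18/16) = 99/32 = 3.09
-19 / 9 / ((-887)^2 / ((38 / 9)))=-722 / 63728289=-0.00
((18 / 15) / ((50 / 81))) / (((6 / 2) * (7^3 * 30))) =27 / 428750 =0.00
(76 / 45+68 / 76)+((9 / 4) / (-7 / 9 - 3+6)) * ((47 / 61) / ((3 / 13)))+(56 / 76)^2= 103170769 / 15855120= 6.51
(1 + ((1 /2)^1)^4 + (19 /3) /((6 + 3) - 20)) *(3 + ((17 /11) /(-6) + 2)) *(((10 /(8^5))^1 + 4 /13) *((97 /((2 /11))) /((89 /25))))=1421861038825 /13345226752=106.54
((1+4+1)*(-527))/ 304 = -10.40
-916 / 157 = -5.83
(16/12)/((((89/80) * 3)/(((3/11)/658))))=160/966273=0.00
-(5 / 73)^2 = -0.00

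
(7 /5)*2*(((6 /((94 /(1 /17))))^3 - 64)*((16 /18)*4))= -14625082532032 /22953707955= -637.16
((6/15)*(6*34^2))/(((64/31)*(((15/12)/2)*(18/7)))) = 62713/75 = 836.17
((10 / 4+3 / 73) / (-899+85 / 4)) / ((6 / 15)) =-1855 / 256303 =-0.01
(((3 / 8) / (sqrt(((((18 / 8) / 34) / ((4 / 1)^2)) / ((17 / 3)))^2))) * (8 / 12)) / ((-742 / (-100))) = 462400 / 10017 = 46.16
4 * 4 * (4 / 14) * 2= 9.14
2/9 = 0.22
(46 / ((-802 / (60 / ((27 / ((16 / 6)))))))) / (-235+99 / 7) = 12880 / 8369271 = 0.00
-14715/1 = -14715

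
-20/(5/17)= -68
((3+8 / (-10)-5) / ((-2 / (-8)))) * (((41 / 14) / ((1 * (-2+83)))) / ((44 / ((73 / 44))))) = -2993 / 196020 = -0.02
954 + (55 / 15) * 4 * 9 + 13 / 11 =11959 / 11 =1087.18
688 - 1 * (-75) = 763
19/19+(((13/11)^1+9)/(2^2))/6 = 47/33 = 1.42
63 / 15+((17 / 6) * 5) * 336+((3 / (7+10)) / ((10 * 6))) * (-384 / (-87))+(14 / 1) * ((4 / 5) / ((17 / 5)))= 2350381 / 493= 4767.51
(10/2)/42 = 5/42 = 0.12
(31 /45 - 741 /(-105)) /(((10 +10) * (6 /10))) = 122 /189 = 0.65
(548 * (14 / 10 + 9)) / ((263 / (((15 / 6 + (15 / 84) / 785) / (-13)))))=-6023068 / 1445185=-4.17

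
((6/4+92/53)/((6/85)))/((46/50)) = 728875/14628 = 49.83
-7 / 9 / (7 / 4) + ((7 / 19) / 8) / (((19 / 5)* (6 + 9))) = -11531 / 25992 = -0.44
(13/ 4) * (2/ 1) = 13/ 2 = 6.50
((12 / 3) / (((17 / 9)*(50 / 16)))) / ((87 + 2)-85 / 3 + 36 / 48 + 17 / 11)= 38016 / 3532175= 0.01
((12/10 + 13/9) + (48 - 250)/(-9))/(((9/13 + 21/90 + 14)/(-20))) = -587080/17463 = -33.62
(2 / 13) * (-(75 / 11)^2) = -11250 / 1573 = -7.15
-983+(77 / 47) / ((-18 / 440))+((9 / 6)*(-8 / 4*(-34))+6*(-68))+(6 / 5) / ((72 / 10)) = -1124233 / 846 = -1328.88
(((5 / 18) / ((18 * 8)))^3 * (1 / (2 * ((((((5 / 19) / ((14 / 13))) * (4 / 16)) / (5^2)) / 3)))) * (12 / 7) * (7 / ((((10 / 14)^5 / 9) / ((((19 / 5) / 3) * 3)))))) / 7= 6067327 / 4367001600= 0.00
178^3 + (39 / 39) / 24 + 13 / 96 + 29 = 541418993 / 96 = 5639781.18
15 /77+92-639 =-42104 /77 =-546.81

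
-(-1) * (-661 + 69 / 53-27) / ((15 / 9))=-21837 / 53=-412.02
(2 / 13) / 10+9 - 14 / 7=456 / 65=7.02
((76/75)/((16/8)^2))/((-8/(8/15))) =-19/1125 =-0.02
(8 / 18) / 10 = 0.04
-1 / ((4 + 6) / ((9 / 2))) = -9 / 20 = -0.45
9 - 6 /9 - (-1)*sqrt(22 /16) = sqrt(22) /4+25 /3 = 9.51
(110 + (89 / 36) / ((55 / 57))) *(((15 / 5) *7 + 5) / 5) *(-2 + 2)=0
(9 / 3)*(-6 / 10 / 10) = -9 / 50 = -0.18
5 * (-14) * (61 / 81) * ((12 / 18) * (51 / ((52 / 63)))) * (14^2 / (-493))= 2929220 / 3393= 863.31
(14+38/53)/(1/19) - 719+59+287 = -93.38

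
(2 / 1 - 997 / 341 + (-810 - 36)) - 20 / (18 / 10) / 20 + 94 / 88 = -10390543 / 12276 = -846.41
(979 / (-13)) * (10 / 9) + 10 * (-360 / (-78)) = -4390 / 117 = -37.52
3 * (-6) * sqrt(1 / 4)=-9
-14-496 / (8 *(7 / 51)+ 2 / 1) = -174.10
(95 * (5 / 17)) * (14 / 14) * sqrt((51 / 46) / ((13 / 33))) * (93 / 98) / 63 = 14725 * sqrt(111826) / 6973876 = 0.71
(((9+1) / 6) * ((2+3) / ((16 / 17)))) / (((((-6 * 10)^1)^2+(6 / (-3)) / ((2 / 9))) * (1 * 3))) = 425 / 517104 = 0.00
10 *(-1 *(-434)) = 4340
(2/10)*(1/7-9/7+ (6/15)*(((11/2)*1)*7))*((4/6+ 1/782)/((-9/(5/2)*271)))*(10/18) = -0.00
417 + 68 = 485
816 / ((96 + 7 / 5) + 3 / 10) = 8160 / 977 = 8.35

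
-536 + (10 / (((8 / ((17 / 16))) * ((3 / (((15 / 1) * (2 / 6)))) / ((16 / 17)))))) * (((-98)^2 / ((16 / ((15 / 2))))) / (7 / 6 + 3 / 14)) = 5805217 / 928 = 6255.62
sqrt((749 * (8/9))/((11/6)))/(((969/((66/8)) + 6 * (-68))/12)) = -4 * sqrt(24717)/799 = -0.79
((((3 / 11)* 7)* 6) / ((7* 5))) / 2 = 9 / 55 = 0.16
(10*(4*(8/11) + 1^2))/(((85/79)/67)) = 455198/187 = 2434.21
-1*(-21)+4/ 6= 65/ 3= 21.67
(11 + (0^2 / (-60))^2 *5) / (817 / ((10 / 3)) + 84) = 110 / 3291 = 0.03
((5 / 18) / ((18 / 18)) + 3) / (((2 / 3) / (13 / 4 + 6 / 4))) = 1121 / 48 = 23.35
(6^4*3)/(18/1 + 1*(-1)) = 3888/17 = 228.71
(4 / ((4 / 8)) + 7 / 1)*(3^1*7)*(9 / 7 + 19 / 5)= 1602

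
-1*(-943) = 943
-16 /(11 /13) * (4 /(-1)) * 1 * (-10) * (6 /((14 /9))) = -224640 /77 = -2917.40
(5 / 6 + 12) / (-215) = -77 / 1290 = -0.06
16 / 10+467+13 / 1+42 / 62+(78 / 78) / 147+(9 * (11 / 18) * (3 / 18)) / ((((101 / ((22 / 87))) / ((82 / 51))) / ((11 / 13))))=64019024705471 / 132740420085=482.29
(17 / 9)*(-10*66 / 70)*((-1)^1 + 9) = -2992 / 21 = -142.48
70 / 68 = 35 / 34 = 1.03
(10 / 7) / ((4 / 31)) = 155 / 14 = 11.07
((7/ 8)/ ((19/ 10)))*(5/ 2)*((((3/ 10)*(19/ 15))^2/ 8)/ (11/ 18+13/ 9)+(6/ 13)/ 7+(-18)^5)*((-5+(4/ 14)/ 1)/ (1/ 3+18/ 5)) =6298553452389759/ 2415620480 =2607426.75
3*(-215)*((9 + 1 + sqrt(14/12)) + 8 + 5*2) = -18060 -215*sqrt(42)/2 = -18756.68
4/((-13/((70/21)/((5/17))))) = -136/39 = -3.49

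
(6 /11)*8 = 48 /11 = 4.36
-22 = -22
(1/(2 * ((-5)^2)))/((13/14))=7/325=0.02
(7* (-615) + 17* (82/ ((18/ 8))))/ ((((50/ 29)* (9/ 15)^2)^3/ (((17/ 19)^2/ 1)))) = -233789076149/ 18948168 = -12338.35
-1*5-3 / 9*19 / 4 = -79 / 12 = -6.58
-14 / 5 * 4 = -56 / 5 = -11.20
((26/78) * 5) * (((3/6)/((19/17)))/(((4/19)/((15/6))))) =425/48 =8.85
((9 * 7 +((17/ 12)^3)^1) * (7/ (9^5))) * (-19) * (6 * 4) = -15132341/ 4251528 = -3.56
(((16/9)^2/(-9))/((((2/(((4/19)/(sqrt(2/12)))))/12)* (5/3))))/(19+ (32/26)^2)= -346112* sqrt(6)/26678565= -0.03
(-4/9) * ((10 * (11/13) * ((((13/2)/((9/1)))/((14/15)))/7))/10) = -55/1323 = -0.04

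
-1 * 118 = -118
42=42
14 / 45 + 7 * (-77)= -24241 / 45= -538.69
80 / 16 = 5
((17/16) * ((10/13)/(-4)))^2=7225/173056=0.04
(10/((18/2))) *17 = 170/9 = 18.89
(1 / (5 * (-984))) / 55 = -1 / 270600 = -0.00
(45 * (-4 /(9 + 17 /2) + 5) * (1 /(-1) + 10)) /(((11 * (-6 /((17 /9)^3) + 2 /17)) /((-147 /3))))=465207057 /41756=11141.08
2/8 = 1/4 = 0.25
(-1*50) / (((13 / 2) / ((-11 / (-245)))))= -220 / 637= -0.35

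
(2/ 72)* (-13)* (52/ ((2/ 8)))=-676/ 9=-75.11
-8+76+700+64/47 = 36160/47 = 769.36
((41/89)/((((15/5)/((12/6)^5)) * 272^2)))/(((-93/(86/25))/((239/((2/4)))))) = -421357/358807950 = -0.00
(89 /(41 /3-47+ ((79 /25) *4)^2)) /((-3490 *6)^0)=166875 /237068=0.70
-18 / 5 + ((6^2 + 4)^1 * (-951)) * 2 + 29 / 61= -23205353 / 305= -76083.12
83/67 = 1.24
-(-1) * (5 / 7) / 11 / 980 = 1 / 15092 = 0.00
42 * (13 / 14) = 39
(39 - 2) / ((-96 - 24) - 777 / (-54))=-666 / 1901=-0.35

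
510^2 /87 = 86700 /29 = 2989.66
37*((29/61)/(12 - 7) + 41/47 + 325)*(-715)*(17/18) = -140099738207/17202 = -8144386.59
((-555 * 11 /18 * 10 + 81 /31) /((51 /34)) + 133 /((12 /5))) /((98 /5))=-1756865 /15624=-112.45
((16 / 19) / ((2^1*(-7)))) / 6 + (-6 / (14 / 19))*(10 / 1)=-4642 / 57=-81.44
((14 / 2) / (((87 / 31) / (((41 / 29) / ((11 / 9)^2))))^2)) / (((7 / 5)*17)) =0.03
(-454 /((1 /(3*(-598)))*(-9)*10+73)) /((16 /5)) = -339365 /174736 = -1.94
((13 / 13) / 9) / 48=1 / 432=0.00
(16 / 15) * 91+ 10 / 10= 1471 / 15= 98.07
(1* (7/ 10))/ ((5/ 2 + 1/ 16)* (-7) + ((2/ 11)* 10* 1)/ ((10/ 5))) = -616/ 14985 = -0.04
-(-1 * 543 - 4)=547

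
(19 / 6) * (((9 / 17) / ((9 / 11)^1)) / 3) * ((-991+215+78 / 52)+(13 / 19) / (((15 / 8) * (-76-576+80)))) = -4856119 / 9180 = -528.99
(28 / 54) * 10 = 140 / 27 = 5.19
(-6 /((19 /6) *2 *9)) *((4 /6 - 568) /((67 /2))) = 6808 /3819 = 1.78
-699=-699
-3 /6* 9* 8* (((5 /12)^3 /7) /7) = -0.05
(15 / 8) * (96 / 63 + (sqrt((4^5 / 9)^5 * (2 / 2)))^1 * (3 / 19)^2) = 146865620 / 22743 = 6457.62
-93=-93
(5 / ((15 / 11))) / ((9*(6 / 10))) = 55 / 81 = 0.68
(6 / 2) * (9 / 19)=27 / 19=1.42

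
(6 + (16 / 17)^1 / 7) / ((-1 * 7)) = -730 / 833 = -0.88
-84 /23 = -3.65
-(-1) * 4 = 4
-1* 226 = -226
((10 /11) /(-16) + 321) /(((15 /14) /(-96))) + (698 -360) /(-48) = -37967887 /1320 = -28763.55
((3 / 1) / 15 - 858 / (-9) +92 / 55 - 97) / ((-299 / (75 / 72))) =-0.00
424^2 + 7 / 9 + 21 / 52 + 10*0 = 84135721 / 468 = 179777.18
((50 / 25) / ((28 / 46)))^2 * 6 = 3174 / 49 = 64.78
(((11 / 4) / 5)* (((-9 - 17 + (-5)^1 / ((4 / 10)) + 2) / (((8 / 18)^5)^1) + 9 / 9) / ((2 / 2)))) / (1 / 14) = -331756733 / 20480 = -16199.06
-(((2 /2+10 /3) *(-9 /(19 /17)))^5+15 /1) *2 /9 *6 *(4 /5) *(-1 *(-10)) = 551859133.81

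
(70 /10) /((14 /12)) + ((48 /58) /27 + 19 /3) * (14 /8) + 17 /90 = 10049 /580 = 17.33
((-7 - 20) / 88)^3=-19683 / 681472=-0.03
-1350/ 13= -103.85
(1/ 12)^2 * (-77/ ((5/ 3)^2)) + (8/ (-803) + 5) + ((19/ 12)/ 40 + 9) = 26666899/ 1927200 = 13.84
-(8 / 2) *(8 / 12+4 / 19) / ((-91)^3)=200 / 42953547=0.00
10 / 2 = 5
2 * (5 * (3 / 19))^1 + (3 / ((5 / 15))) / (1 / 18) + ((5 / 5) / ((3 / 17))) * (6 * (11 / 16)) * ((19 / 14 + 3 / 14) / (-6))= 1005205 / 6384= 157.46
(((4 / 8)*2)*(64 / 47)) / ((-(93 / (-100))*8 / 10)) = 1.83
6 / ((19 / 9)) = 54 / 19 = 2.84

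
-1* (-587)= 587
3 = 3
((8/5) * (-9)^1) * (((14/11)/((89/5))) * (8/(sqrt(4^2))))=-2016/979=-2.06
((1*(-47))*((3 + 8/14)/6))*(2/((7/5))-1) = -1175/98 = -11.99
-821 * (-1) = 821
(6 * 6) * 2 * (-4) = -288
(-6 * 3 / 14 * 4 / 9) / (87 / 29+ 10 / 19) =-76 / 469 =-0.16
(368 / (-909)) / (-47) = 368 / 42723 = 0.01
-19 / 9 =-2.11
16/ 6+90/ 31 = 518/ 93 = 5.57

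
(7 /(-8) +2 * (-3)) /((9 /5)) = -275 /72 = -3.82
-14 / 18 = -7 / 9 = -0.78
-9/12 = -3/4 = -0.75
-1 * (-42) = 42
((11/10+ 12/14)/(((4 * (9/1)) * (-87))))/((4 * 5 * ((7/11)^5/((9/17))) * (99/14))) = -2005817/89487190800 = -0.00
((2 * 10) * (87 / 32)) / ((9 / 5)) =725 / 24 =30.21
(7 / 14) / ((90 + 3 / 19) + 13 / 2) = 19 / 3673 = 0.01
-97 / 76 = -1.28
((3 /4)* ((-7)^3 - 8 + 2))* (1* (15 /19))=-15705 /76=-206.64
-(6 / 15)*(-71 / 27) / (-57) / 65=-142 / 500175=-0.00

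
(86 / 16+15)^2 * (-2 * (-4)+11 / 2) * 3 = 2152089 / 128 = 16813.20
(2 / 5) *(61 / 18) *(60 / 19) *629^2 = 96536404 / 57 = 1693621.12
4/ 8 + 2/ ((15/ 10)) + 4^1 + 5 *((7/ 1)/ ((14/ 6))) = 125/ 6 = 20.83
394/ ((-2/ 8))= -1576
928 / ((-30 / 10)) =-928 / 3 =-309.33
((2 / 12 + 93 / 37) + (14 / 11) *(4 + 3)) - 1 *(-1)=30743 / 2442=12.59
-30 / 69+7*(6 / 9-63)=-30137 / 69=-436.77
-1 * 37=-37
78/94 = 0.83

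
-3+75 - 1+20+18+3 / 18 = 655 / 6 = 109.17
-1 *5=-5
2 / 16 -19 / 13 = -139 / 104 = -1.34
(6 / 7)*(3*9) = 23.14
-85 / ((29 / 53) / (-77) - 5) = 16.98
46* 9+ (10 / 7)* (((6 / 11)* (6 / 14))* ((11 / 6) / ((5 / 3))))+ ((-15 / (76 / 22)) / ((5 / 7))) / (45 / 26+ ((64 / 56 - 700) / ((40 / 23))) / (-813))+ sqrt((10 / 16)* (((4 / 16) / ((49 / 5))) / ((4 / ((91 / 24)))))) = 5* sqrt(273) / 672+ 630858866067 / 1532567512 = 411.76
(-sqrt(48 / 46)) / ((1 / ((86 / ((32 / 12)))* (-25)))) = 3225* sqrt(138) / 46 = 823.59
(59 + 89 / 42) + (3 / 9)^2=7715 / 126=61.23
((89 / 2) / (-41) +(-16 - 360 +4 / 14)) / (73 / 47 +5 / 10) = -10165301 / 55391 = -183.52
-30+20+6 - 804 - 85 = -893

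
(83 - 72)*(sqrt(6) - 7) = -77 + 11*sqrt(6) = -50.06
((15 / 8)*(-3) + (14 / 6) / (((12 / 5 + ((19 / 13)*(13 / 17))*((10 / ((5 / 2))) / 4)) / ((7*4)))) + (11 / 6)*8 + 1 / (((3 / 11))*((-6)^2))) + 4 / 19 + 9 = 45313055 / 1227096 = 36.93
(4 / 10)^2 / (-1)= -4 / 25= -0.16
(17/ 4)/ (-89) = -17/ 356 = -0.05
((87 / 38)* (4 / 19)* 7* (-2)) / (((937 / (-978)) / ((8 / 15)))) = 6353088 / 1691285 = 3.76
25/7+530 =3735/7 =533.57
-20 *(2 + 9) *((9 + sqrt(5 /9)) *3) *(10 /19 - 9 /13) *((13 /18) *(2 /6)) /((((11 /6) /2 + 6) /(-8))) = -432960 /1577 - 144320 *sqrt(5) /14193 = -297.28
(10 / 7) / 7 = 10 / 49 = 0.20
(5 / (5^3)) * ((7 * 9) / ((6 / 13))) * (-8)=-1092 / 25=-43.68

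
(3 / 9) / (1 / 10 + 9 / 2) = 5 / 69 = 0.07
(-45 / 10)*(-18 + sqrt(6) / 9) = 81- sqrt(6) / 2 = 79.78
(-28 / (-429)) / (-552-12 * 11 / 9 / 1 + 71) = -28 / 212641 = -0.00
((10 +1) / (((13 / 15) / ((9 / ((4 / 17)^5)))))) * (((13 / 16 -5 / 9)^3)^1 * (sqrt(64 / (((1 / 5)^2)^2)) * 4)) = 98890022853875 / 46006272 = 2149490.03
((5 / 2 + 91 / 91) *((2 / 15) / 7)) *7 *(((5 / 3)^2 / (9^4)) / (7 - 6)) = 35 / 177147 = 0.00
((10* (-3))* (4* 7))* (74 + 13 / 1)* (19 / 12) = -115710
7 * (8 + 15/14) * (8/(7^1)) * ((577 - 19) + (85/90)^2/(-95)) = 2181218777/53865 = 40494.18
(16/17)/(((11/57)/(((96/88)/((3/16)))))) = 58368/2057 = 28.38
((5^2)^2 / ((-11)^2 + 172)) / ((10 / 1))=125 / 586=0.21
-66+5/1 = -61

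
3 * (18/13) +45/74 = 4581/962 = 4.76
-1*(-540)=540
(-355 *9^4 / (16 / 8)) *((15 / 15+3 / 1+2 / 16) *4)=-76862115 / 4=-19215528.75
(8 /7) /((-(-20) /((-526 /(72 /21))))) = -263 /30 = -8.77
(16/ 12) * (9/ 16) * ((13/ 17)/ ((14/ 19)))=741/ 952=0.78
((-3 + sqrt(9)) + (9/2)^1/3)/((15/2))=1/5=0.20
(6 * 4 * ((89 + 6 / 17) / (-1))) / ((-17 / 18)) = 656208 / 289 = 2270.62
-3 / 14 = -0.21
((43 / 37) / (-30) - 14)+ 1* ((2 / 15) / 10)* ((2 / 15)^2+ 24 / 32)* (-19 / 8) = -280979773 / 19980000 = -14.06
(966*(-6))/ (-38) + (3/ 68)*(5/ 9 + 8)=592655/ 3876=152.90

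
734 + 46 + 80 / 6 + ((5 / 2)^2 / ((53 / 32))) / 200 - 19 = 123122 / 159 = 774.35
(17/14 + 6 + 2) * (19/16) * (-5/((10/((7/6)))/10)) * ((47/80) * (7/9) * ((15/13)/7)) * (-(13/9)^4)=20.93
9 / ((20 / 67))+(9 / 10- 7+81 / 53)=25.58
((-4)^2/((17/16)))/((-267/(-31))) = 7936/4539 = 1.75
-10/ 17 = -0.59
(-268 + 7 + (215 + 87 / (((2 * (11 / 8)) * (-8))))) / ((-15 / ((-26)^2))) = 371462 / 165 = 2251.28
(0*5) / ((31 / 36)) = 0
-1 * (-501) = 501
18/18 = 1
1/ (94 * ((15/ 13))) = 13/ 1410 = 0.01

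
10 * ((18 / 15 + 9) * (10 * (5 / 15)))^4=13363360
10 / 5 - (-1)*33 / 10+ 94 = 993 / 10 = 99.30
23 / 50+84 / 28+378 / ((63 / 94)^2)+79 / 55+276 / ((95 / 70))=230376107 / 219450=1049.79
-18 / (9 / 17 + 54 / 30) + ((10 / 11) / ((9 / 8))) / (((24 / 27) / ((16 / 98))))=-4085 / 539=-7.58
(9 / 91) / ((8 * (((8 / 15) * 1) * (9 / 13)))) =15 / 448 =0.03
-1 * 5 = -5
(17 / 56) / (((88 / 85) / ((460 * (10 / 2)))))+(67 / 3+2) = 2582561 / 3696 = 698.74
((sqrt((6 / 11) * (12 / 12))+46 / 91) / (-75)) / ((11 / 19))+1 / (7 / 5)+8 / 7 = 19793 / 10725 - 19 * sqrt(66) / 9075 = 1.83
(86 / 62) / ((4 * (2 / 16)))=2.77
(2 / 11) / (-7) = -2 / 77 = -0.03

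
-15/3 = -5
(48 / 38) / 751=24 / 14269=0.00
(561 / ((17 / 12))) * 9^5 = 23383404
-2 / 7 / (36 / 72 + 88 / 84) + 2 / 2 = 53 / 65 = 0.82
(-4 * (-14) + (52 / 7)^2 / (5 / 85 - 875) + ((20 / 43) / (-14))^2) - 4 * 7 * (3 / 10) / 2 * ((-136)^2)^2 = -4840672309698002252 / 3368998185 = -1436828411.26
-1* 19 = -19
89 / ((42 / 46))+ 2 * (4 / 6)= 2075 / 21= 98.81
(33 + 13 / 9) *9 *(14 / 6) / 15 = 434 / 9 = 48.22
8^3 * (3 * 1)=1536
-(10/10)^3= -1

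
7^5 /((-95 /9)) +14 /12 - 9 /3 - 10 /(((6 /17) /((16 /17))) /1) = -307941 /190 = -1620.74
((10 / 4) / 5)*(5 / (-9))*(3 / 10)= -1 / 12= -0.08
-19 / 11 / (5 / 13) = -247 / 55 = -4.49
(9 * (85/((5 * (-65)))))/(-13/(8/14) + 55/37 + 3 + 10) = 22644/79495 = 0.28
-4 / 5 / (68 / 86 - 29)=172 / 6065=0.03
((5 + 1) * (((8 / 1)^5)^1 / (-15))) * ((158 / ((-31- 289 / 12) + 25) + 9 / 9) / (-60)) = -5029888 / 5415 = -928.88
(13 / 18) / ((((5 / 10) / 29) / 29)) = 10933 / 9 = 1214.78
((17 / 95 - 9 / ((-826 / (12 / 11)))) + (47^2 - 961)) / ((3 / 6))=1077400882 / 431585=2496.38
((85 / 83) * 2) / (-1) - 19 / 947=-162567 / 78601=-2.07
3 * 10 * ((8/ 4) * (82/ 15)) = 328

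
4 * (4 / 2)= 8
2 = 2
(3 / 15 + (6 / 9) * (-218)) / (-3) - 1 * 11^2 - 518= -26578 / 45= -590.62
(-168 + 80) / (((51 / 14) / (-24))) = 9856 / 17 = 579.76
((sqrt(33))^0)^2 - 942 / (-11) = 953 / 11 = 86.64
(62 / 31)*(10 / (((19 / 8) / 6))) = 960 / 19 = 50.53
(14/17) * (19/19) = 14/17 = 0.82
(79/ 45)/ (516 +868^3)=79/ 29428764660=0.00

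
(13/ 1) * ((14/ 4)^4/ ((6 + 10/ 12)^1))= 93639/ 328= 285.48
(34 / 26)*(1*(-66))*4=-4488 / 13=-345.23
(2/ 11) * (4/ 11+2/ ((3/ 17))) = 772/ 363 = 2.13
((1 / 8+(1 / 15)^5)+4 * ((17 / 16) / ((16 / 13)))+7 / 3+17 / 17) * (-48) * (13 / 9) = -4366660207 / 9112500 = -479.19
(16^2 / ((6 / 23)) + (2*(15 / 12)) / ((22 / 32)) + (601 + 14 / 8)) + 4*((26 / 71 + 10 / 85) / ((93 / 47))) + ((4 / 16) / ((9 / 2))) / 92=1082837875745 / 681588072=1588.70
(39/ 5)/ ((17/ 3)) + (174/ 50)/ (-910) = 1.37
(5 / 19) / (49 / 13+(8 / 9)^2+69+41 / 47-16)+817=817.00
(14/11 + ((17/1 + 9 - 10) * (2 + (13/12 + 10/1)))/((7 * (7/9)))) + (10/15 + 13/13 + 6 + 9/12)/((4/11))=1626509/25872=62.87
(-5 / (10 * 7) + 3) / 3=41 / 42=0.98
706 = 706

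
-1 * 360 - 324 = -684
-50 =-50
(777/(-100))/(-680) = 777/68000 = 0.01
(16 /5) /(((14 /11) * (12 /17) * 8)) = 187 /420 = 0.45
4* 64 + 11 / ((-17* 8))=34805 / 136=255.92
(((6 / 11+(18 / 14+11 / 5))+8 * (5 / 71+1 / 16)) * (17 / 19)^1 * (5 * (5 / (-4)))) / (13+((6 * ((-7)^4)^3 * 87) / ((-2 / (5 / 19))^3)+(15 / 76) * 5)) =8546355515 / 4937488188397475788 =0.00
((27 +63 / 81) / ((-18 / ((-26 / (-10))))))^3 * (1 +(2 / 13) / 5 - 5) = 45418750 / 177147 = 256.39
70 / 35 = 2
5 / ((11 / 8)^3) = 2560 / 1331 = 1.92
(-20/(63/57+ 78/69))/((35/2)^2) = -6992/239365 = -0.03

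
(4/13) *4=16/13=1.23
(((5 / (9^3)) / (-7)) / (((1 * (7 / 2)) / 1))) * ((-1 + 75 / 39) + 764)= -0.21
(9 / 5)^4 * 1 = 6561 / 625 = 10.50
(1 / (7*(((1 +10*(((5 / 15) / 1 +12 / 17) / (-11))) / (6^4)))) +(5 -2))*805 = 83686305 / 31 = 2699558.23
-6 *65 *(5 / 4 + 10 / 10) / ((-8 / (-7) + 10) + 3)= -1365 / 22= -62.05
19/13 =1.46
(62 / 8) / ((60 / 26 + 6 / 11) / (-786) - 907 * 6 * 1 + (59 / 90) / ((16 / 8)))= -26132535 / 18349004473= -0.00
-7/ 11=-0.64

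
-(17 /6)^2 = -289 /36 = -8.03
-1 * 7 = -7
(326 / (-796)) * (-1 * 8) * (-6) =-3912 / 199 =-19.66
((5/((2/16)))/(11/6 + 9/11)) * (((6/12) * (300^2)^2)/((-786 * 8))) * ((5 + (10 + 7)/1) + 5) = -240570000000/917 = -262344601.96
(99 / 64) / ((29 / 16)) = 99 / 116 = 0.85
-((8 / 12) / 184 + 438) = -120889 / 276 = -438.00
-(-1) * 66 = 66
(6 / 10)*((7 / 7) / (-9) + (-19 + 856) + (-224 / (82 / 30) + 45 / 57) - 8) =1048463 / 2337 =448.64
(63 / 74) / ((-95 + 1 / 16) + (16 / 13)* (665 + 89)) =56 / 54797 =0.00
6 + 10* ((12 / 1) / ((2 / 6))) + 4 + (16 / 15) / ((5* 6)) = 83258 / 225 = 370.04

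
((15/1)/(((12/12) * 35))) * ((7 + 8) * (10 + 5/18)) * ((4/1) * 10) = 18500/7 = 2642.86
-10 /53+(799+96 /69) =975447 /1219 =800.20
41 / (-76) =-41 / 76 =-0.54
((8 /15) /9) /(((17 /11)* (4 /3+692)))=11 /198900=0.00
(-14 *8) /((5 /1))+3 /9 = -331 /15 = -22.07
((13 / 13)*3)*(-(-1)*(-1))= -3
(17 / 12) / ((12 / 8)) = 17 / 18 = 0.94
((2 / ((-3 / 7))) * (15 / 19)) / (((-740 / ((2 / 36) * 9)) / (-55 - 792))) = -5929 / 2812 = -2.11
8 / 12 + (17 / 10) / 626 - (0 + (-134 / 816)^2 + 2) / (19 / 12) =-251948161 / 412483920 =-0.61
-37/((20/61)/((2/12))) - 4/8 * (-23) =-877/120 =-7.31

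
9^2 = 81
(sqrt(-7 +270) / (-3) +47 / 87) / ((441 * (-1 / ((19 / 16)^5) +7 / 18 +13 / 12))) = -0.01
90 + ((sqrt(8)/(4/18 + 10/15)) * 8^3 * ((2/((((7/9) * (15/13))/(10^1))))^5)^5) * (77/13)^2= 90 + 5552212808367645174798390694296535284285344008938002055168 * sqrt(2)/27368747340080916343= 286897115063649066940848600000000000000.00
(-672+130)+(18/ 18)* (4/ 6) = -541.33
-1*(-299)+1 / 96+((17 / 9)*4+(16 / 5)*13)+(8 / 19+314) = 18128381 / 27360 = 662.59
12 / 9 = 4 / 3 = 1.33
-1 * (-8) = 8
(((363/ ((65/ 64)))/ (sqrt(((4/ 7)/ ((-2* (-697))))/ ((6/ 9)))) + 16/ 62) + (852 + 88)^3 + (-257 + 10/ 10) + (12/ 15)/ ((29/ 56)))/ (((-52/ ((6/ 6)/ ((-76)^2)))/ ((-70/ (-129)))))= -75971853377/ 50628084-1694* sqrt(14637)/ 7870161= -1500.61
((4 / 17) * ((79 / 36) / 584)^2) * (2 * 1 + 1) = 6241 / 626178816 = 0.00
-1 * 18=-18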